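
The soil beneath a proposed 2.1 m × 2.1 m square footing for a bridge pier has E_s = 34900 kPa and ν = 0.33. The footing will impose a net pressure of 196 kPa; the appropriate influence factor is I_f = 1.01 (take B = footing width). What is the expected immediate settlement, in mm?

Immediate (elastic) settlement: S_e = q·B·(1−ν²)/E_s · I_f.
S_e = 196 × 2.1 × (1 − 0.33²) / 34900 × 1.01
    = 196 × 2.1 × 0.8911 / 34900 × 1.01
    = 0.01061 m = 10.61 mm

S_e ≈ 10.6 mm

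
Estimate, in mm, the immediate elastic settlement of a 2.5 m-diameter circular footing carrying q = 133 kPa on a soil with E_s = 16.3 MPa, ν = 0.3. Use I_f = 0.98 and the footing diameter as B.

Immediate (elastic) settlement: S_e = q·B·(1−ν²)/E_s · I_f.
E_s = 16.3 MPa = 16300 kPa.
S_e = 133 × 2.5 × (1 − 0.3²) / 16300 × 0.98
    = 133 × 2.5 × 0.91 / 16300 × 0.98
    = 0.01819 m = 18.19 mm

S_e ≈ 18.2 mm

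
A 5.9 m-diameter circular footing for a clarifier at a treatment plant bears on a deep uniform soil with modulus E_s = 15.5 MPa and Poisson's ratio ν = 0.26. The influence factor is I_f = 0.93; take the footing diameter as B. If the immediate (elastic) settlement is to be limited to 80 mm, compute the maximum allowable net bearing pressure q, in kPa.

E_s = 15.5 MPa = 15500 kPa.
S_e = q·B·(1−ν²)/E_s · I_f  ⇒  q = S_e·E_s / (B·(1−ν²)·I_f).
q = 0.08 × 15500 / (5.9 × 0.9324 × 0.93) = 242.4 kPa

q ≈ 242 kPa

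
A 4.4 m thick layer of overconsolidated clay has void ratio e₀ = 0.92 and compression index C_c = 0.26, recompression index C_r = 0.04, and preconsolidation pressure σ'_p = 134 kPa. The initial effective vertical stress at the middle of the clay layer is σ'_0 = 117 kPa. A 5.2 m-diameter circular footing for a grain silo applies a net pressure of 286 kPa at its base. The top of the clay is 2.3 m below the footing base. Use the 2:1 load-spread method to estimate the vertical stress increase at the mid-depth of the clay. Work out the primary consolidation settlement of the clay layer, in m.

S_c ≈ 0.108 m

Mid-depth of clay below the footing base: z = 2.3 + 4.4/2 = 4.5 m.
Stress increase at mid-clay by the 2:1 spreading method:
Δσ ≈ qD²/(D+z)² = 286×5.2²/(5.2+4.5)² = 82.192 kPa
Final effective stress: σ'_f = 117 + 82.192 = 199.19 kPa.
σ'_f = 199.19 > σ'_p = 134 kPa, so the stress path crosses the preconsolidation pressure — recompression up to σ'_p, then virgin compression beyond:
S_c = H/(1+e₀)·[C_r·log₁₀(σ'_p/σ'_0) + C_c·log₁₀(σ'_f/σ'_p)]
    = 4.4/1.92 × [0.04×log₁₀(134/117) + 0.26×log₁₀(199.19/134)]
    = 2.2917 × [0.0023568 + 0.044762] = 0.108 m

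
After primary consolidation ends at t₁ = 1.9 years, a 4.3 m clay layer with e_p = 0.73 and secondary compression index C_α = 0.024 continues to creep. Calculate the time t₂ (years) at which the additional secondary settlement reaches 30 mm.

S_s = C_α·H/(1+e_p)·log₁₀(t₂/t₁) ⇒ log₁₀(t₂/t₁) = S_s·(1+e_p)/(C_α·H).
log₁₀(t₂/t₁) = 0.03 × (1+0.73) / (0.024×4.3) = 0.5029
t₂ = t₁ × 10^0.5029 = 1.9 × 3.184 = 6.049 years

t₂ ≈ 6.05 years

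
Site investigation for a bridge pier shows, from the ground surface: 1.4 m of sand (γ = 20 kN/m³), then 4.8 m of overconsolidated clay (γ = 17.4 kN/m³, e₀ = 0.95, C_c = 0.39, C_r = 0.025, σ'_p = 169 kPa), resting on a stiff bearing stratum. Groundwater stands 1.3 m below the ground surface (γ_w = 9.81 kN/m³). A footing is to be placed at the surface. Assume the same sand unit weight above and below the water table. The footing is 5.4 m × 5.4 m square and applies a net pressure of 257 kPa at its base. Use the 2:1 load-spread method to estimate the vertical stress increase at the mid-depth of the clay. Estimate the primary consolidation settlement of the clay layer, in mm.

S_c ≈ 29 mm

Mid-depth of clay below the ground surface: z = 1.4 + 4.8/2 = 3.8 m.
Total vertical stress at mid-clay: σ_v = 20×1.4 + 17.4×2.4 = 69.76 kPa.
Pore pressure: u = 9.81×(3.8 − 1.3) = 24.525 kPa.
Initial effective stress: σ'_0 = σ_v − u = 69.76 − 24.525 = 45.235 kPa.
Stress increase at mid-clay by the 2:1 spreading method:
Δσ = qBL/((B+z)(L+z)) = 257×5.4×5.4/((5.4+3.8)(5.4+3.8)) = 88.541 kPa
Final effective stress: σ'_f = 45.235 + 88.541 = 133.78 kPa.
σ'_f = 133.78 ≤ σ'_p = 169 kPa, so the clay remains overconsolidated and only the recompression index applies:
S_c = C_r·H/(1+e₀)·log₁₀(σ'_f/σ'_0) = 0.025×4.8/1.95×log₁₀(133.78/45.235)
    = 0.061538 × 0.47092 = 0.02898 m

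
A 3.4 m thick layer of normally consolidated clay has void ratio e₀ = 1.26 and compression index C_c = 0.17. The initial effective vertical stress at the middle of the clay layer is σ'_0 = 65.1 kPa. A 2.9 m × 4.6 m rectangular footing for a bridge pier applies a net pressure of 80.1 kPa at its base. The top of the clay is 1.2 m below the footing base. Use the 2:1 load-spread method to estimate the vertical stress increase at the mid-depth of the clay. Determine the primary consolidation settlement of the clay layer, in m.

Mid-depth of clay below the footing base: z = 1.2 + 3.4/2 = 2.9 m.
Stress increase at mid-clay by the 2:1 spreading method:
Δσ = qBL/((B+z)(L+z)) = 80.1×2.9×4.6/((2.9+2.9)(4.6+2.9)) = 24.564 kPa
Final effective stress: σ'_f = σ'_0 + Δσ = 65.1 + 24.564 = 89.664 kPa.
Normally consolidated clay, so the full stress increment lies on the virgin compression line:
S_c = C_c·H/(1+e₀)·log₁₀(σ'_f/σ'_0) = 0.17×3.4/(1+1.26)×log₁₀(89.664/65.1)
    = 0.25575 × 0.13904 = 0.03556 m

S_c ≈ 0.0356 m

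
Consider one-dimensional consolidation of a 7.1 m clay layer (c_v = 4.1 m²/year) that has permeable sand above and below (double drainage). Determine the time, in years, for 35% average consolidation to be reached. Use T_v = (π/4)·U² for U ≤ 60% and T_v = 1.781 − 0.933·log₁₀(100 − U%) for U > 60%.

t ≈ 0.296 years

Drainage path length: H_d = H/2 = 3.55 m (double drainage).
U ≤ 60%: T_v = (π/4)·U² = (π/4)×0.35² = 0.096211.
t = T_v·H_d²/c_v = 0.096211×3.55²/4.1 = 0.2957 years.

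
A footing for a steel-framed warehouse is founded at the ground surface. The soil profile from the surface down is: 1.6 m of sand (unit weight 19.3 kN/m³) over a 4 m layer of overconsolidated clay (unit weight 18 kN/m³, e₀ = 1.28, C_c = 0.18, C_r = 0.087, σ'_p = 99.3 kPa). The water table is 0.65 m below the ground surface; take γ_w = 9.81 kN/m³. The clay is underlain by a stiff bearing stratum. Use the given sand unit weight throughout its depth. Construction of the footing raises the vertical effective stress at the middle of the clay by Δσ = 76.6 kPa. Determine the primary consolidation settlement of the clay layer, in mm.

S_c ≈ 83.4 mm

Mid-depth of clay below the ground surface: z = 1.6 + 4/2 = 3.6 m.
Total vertical stress at mid-clay: σ_v = 19.3×1.6 + 18×2 = 66.88 kPa.
Pore pressure: u = 9.81×(3.6 − 0.65) = 28.94 kPa.
Initial effective stress: σ'_0 = σ_v − u = 66.88 − 28.94 = 37.94 kPa.
Final effective stress: σ'_f = 37.94 + 76.6 = 114.54 kPa.
σ'_f = 114.54 > σ'_p = 99.3 kPa, so the stress path crosses the preconsolidation pressure — recompression up to σ'_p, then virgin compression beyond:
S_c = H/(1+e₀)·[C_r·log₁₀(σ'_p/σ'_0) + C_c·log₁₀(σ'_f/σ'_p)]
    = 4/2.28 × [0.087×log₁₀(99.3/37.94) + 0.18×log₁₀(114.54/99.3)]
    = 1.7544 × [0.036353 + 0.011161] = 0.08336 m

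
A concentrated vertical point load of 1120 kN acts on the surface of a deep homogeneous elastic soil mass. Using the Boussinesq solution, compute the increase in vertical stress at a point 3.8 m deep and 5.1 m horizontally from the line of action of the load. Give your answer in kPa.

Δσ_z ≈ 2.82 kPa

Boussinesq vertical stress below a point load on an elastic half-space:
Δσ_z = 3P/(2πz²) · [1 + (r/z)²]^(−5/2)
r/z = 5.1/3.8 = 1.3421; [1+(r/z)²]^(−5/2) = 0.076142.
Δσ_z = 3×1120/(2π×3.8²) × 0.076142 = 37.033 × 0.076142 = 2.82 kPa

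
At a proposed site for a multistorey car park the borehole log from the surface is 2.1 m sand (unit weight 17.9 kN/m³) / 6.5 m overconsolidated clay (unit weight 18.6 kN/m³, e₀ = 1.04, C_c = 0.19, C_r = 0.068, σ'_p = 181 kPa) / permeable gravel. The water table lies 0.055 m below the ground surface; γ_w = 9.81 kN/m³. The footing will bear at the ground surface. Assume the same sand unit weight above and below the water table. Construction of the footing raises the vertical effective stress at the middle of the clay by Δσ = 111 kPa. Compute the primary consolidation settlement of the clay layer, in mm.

Mid-depth of clay below the ground surface: z = 2.1 + 6.5/2 = 5.35 m.
Total vertical stress at mid-clay: σ_v = 17.9×2.1 + 18.6×3.25 = 98.04 kPa.
Pore pressure: u = 9.81×(5.35 − 0.055) = 51.944 kPa.
Initial effective stress: σ'_0 = σ_v − u = 98.04 − 51.944 = 46.096 kPa.
Final effective stress: σ'_f = 46.096 + 111 = 157.1 kPa.
σ'_f = 157.1 ≤ σ'_p = 181 kPa, so the clay remains overconsolidated and only the recompression index applies:
S_c = C_r·H/(1+e₀)·log₁₀(σ'_f/σ'_0) = 0.068×6.5/2.04×log₁₀(157.1/46.096)
    = 0.21667 × 0.53251 = 0.1154 m

S_c ≈ 115 mm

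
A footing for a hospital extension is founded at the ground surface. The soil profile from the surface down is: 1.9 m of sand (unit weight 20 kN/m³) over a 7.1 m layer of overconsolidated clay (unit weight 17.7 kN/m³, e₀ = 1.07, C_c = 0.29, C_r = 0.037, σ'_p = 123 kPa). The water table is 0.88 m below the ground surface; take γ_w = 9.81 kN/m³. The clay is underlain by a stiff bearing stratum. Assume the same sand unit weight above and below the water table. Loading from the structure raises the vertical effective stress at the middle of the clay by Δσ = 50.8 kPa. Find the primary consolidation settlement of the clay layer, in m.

Mid-depth of clay below the ground surface: z = 1.9 + 7.1/2 = 5.45 m.
Total vertical stress at mid-clay: σ_v = 20×1.9 + 17.7×3.55 = 100.83 kPa.
Pore pressure: u = 9.81×(5.45 − 0.88) = 44.832 kPa.
Initial effective stress: σ'_0 = σ_v − u = 100.83 − 44.832 = 55.998 kPa.
Final effective stress: σ'_f = 55.998 + 50.8 = 106.8 kPa.
σ'_f = 106.8 ≤ σ'_p = 123 kPa, so the clay remains overconsolidated and only the recompression index applies:
S_c = C_r·H/(1+e₀)·log₁₀(σ'_f/σ'_0) = 0.037×7.1/2.07×log₁₀(106.8/55.998)
    = 0.12691 × 0.2804 = 0.03559 m

S_c ≈ 0.0356 m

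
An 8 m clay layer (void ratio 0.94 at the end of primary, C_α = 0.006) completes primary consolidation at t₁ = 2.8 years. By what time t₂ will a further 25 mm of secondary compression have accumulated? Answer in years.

t₂ ≈ 28.7 years

S_s = C_α·H/(1+e_p)·log₁₀(t₂/t₁) ⇒ log₁₀(t₂/t₁) = S_s·(1+e_p)/(C_α·H).
log₁₀(t₂/t₁) = 0.025 × (1+0.94) / (0.006×8) = 1.01
t₂ = t₁ × 10^1.01 = 2.8 × 10.24 = 28.68 years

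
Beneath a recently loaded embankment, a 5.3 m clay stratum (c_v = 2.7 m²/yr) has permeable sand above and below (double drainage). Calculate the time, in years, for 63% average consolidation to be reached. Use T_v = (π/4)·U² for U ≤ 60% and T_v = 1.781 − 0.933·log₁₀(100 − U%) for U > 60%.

Drainage path length: H_d = H/2 = 2.65 m (double drainage).
U > 60%: T_v = 1.781 − 0.933·log₁₀(100 − 63) = 0.31787.
t = T_v·H_d²/c_v = 0.31787×2.65²/2.7 = 0.8268 years.

t ≈ 0.827 years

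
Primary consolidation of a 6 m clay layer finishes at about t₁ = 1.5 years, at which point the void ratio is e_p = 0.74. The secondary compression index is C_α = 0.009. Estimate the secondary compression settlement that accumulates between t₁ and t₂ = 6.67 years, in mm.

Secondary compression: S_s = C_α·H/(1+e_p)·log₁₀(t₂/t₁)
S_s = 0.009×6/(1+0.74)×log₁₀(6.67/1.5)
    = 0.03103 × 0.648 = 0.02011 m

S_s ≈ 20.1 mm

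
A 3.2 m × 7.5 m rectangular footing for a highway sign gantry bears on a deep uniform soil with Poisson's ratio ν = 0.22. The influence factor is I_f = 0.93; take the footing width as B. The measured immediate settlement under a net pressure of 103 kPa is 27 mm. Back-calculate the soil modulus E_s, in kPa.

S_e = q·B·(1−ν²)/E_s · I_f  ⇒  E_s = q·B·(1−ν²)·I_f / S_e.
E_s = 103 × 3.2 × 0.9516 × 0.93 / 0.027 = 10800 kPa

E_s ≈ 10800 kPa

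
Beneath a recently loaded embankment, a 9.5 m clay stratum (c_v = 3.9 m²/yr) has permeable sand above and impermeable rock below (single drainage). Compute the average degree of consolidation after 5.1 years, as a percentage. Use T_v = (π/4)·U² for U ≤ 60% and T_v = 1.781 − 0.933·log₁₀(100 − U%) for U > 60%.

U ≈ 53 %

Drainage path length: H_d = H = 9.5 m (single drainage).
T_v = c_v·t/H_d² = 3.9×5.1/9.5² = 0.22039.
T_v = 0.22039 corresponds to the U ≤ 60% branch:
U = √(4T_v/π) = 0.5297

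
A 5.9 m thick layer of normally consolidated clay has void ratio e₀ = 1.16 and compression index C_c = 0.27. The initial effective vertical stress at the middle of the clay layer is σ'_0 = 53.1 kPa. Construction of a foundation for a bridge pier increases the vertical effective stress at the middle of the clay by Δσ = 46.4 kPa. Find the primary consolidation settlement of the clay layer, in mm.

S_c ≈ 201 mm

Final effective stress: σ'_f = σ'_0 + Δσ = 53.1 + 46.4 = 99.5 kPa.
Normally consolidated clay, so the full stress increment lies on the virgin compression line:
S_c = C_c·H/(1+e₀)·log₁₀(σ'_f/σ'_0) = 0.27×5.9/(1+1.16)×log₁₀(99.5/53.1)
    = 0.7375 × 0.27273 = 0.2011 m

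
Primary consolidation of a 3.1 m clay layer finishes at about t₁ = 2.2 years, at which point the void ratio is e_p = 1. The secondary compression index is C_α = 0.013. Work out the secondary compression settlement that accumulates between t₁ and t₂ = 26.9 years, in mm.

S_s ≈ 21.9 mm

Secondary compression: S_s = C_α·H/(1+e_p)·log₁₀(t₂/t₁)
S_s = 0.013×3.1/(1+1)×log₁₀(26.9/2.2)
    = 0.02015 × 1.087 = 0.02191 m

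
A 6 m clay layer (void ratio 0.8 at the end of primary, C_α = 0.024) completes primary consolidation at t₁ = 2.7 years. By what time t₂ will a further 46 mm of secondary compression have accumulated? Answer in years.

t₂ ≈ 10.1 years

S_s = C_α·H/(1+e_p)·log₁₀(t₂/t₁) ⇒ log₁₀(t₂/t₁) = S_s·(1+e_p)/(C_α·H).
log₁₀(t₂/t₁) = 0.046 × (1+0.8) / (0.024×6) = 0.575
t₂ = t₁ × 10^0.575 = 2.7 × 3.758 = 10.15 years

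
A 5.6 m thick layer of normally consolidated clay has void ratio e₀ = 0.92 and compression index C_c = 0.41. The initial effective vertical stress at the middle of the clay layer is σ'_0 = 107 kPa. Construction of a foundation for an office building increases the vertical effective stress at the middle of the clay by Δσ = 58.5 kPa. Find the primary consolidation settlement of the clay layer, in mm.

S_c ≈ 226 mm

Final effective stress: σ'_f = σ'_0 + Δσ = 107 + 58.5 = 165.5 kPa.
Normally consolidated clay, so the full stress increment lies on the virgin compression line:
S_c = C_c·H/(1+e₀)·log₁₀(σ'_f/σ'_0) = 0.41×5.6/(1+0.92)×log₁₀(165.5/107)
    = 1.1958 × 0.18941 = 0.2265 m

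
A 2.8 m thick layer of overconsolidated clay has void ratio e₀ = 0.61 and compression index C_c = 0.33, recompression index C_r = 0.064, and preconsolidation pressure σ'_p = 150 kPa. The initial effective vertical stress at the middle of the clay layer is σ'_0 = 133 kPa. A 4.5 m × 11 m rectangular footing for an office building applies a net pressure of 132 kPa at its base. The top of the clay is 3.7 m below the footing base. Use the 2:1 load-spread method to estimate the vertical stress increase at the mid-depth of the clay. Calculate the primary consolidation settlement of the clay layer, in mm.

Mid-depth of clay below the footing base: z = 3.7 + 2.8/2 = 5.1 m.
Stress increase at mid-clay by the 2:1 spreading method:
Δσ = qBL/((B+z)(L+z)) = 132×4.5×11/((4.5+5.1)(11+5.1)) = 42.275 kPa
Final effective stress: σ'_f = 133 + 42.275 = 175.28 kPa.
σ'_f = 175.28 > σ'_p = 150 kPa, so the stress path crosses the preconsolidation pressure — recompression up to σ'_p, then virgin compression beyond:
S_c = H/(1+e₀)·[C_r·log₁₀(σ'_p/σ'_0) + C_c·log₁₀(σ'_f/σ'_p)]
    = 2.8/1.61 × [0.064×log₁₀(150/133) + 0.33×log₁₀(175.28/150)]
    = 1.7391 × [0.0033433 + 0.022322] = 0.04463 m

S_c ≈ 44.6 mm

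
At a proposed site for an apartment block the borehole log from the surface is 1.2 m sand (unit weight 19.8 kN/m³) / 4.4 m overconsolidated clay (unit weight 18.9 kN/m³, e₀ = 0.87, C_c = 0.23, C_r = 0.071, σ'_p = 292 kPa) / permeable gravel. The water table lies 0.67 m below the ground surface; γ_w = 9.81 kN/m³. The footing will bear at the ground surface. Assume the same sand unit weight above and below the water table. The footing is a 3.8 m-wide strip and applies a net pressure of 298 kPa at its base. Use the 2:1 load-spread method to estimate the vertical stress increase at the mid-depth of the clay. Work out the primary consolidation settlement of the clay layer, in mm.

Mid-depth of clay below the ground surface: z = 1.2 + 4.4/2 = 3.4 m.
Total vertical stress at mid-clay: σ_v = 19.8×1.2 + 18.9×2.2 = 65.34 kPa.
Pore pressure: u = 9.81×(3.4 − 0.67) = 26.781 kPa.
Initial effective stress: σ'_0 = σ_v − u = 65.34 − 26.781 = 38.559 kPa.
Stress increase at mid-clay by the 2:1 spreading method:
Δσ = qB/(B+z) = 298×3.8/(3.8+3.4) = 157.28 kPa
Final effective stress: σ'_f = 38.559 + 157.28 = 195.84 kPa.
σ'_f = 195.84 ≤ σ'_p = 292 kPa, so the clay remains overconsolidated and only the recompression index applies:
S_c = C_r·H/(1+e₀)·log₁₀(σ'_f/σ'_0) = 0.071×4.4/1.87×log₁₀(195.84/38.559)
    = 0.16706 × 0.70578 = 0.1179 m

S_c ≈ 118 mm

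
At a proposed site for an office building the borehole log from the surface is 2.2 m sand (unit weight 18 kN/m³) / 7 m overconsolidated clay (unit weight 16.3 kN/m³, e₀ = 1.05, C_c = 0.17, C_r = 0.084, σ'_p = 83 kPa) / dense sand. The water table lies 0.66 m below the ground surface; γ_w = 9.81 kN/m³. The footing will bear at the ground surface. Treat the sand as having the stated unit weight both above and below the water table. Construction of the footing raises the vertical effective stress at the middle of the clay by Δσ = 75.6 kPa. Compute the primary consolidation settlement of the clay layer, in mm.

Mid-depth of clay below the ground surface: z = 2.2 + 7/2 = 5.7 m.
Total vertical stress at mid-clay: σ_v = 18×2.2 + 16.3×3.5 = 96.65 kPa.
Pore pressure: u = 9.81×(5.7 − 0.66) = 49.442 kPa.
Initial effective stress: σ'_0 = σ_v − u = 96.65 − 49.442 = 47.208 kPa.
Final effective stress: σ'_f = 47.208 + 75.6 = 122.81 kPa.
σ'_f = 122.81 > σ'_p = 83 kPa, so the stress path crosses the preconsolidation pressure — recompression up to σ'_p, then virgin compression beyond:
S_c = H/(1+e₀)·[C_r·log₁₀(σ'_p/σ'_0) + C_c·log₁₀(σ'_f/σ'_p)]
    = 7/2.05 × [0.084×log₁₀(83/47.208) + 0.17×log₁₀(122.81/83)]
    = 3.4146 × [0.020585 + 0.028926] = 0.1691 m

S_c ≈ 169 mm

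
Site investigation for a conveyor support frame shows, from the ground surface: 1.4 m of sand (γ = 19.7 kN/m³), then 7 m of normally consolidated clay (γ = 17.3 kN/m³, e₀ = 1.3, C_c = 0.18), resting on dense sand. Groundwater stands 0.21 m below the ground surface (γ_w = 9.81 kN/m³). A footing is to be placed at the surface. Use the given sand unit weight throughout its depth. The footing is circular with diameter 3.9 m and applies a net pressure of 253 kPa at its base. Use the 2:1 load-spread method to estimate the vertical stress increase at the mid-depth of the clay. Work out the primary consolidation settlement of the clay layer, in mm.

Mid-depth of clay below the ground surface: z = 1.4 + 7/2 = 4.9 m.
Total vertical stress at mid-clay: σ_v = 19.7×1.4 + 17.3×3.5 = 88.13 kPa.
Pore pressure: u = 9.81×(4.9 − 0.21) = 46.009 kPa.
Initial effective stress: σ'_0 = σ_v − u = 88.13 − 46.009 = 42.121 kPa.
Stress increase at mid-clay by the 2:1 spreading method:
Δσ ≈ qD²/(D+z)² = 253×3.9²/(3.9+4.9)² = 49.692 kPa
Final effective stress: σ'_f = σ'_0 + Δσ = 42.121 + 49.692 = 91.813 kPa.
Normally consolidated clay, so the full stress increment lies on the virgin compression line:
S_c = C_c·H/(1+e₀)·log₁₀(σ'_f/σ'_0) = 0.18×7/(1+1.3)×log₁₀(91.813/42.121)
    = 0.54783 × 0.33841 = 0.1854 m

S_c ≈ 185 mm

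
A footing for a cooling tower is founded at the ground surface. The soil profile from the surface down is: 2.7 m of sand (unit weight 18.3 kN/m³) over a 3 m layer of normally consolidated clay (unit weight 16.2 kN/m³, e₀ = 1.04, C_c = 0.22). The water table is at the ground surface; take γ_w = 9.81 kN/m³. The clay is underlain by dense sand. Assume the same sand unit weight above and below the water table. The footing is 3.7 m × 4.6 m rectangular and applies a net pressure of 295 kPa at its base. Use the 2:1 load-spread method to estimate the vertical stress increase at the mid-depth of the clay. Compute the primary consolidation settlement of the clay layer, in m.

Mid-depth of clay below the ground surface: z = 2.7 + 3/2 = 4.2 m.
Total vertical stress at mid-clay: σ_v = 18.3×2.7 + 16.2×1.5 = 73.71 kPa.
Pore pressure: u = 9.81×(4.2 − 0) = 41.202 kPa.
Initial effective stress: σ'_0 = σ_v − u = 73.71 − 41.202 = 32.508 kPa.
Stress increase at mid-clay by the 2:1 spreading method:
Δσ = qBL/((B+z)(L+z)) = 295×3.7×4.6/((3.7+4.2)(4.6+4.2)) = 72.222 kPa
Final effective stress: σ'_f = σ'_0 + Δσ = 32.508 + 72.222 = 104.73 kPa.
Normally consolidated clay, so the full stress increment lies on the virgin compression line:
S_c = C_c·H/(1+e₀)·log₁₀(σ'_f/σ'_0) = 0.22×3/(1+1.04)×log₁₀(104.73/32.508)
    = 0.32353 × 0.50808 = 0.1644 m

S_c ≈ 0.164 m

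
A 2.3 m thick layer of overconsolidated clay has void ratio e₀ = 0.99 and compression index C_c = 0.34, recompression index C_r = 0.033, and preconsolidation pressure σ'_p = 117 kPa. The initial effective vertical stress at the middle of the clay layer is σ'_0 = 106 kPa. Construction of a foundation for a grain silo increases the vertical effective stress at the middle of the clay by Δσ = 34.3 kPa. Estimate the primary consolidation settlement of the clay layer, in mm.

Final effective stress: σ'_f = 106 + 34.3 = 140.3 kPa.
σ'_f = 140.3 > σ'_p = 117 kPa, so the stress path crosses the preconsolidation pressure — recompression up to σ'_p, then virgin compression beyond:
S_c = H/(1+e₀)·[C_r·log₁₀(σ'_p/σ'_0) + C_c·log₁₀(σ'_f/σ'_p)]
    = 2.3/1.99 × [0.033×log₁₀(117/106) + 0.34×log₁₀(140.3/117)]
    = 1.1558 × [0.001415 + 0.026816] = 0.03263 m

S_c ≈ 32.6 mm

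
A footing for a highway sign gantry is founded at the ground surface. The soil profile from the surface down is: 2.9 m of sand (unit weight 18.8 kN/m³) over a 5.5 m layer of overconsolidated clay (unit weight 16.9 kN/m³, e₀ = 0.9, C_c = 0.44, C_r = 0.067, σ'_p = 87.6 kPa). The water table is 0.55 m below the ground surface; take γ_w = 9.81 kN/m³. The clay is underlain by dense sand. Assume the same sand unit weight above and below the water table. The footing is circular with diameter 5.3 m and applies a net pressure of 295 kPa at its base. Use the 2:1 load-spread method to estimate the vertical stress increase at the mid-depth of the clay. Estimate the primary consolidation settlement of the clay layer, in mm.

S_c ≈ 220 mm

Mid-depth of clay below the ground surface: z = 2.9 + 5.5/2 = 5.65 m.
Total vertical stress at mid-clay: σ_v = 18.8×2.9 + 16.9×2.75 = 101 kPa.
Pore pressure: u = 9.81×(5.65 − 0.55) = 50.031 kPa.
Initial effective stress: σ'_0 = σ_v − u = 101 − 50.031 = 50.969 kPa.
Stress increase at mid-clay by the 2:1 spreading method:
Δσ ≈ qD²/(D+z)² = 295×5.3²/(5.3+5.65)² = 69.111 kPa
Final effective stress: σ'_f = 50.969 + 69.111 = 120.08 kPa.
σ'_f = 120.08 > σ'_p = 87.6 kPa, so the stress path crosses the preconsolidation pressure — recompression up to σ'_p, then virgin compression beyond:
S_c = H/(1+e₀)·[C_r·log₁₀(σ'_p/σ'_0) + C_c·log₁₀(σ'_f/σ'_p)]
    = 5.5/1.9 × [0.067×log₁₀(87.6/50.969) + 0.44×log₁₀(120.08/87.6)]
    = 2.8947 × [0.015758 + 0.060265] = 0.2201 m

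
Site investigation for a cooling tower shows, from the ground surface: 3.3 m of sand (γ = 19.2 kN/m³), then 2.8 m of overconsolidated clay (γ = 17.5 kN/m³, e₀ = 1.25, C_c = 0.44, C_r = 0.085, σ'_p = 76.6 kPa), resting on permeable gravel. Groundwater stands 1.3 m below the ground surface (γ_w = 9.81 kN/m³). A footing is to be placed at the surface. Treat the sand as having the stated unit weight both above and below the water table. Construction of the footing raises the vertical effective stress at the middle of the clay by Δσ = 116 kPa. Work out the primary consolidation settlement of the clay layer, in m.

Mid-depth of clay below the ground surface: z = 3.3 + 2.8/2 = 4.7 m.
Total vertical stress at mid-clay: σ_v = 19.2×3.3 + 17.5×1.4 = 87.86 kPa.
Pore pressure: u = 9.81×(4.7 − 1.3) = 33.354 kPa.
Initial effective stress: σ'_0 = σ_v − u = 87.86 − 33.354 = 54.506 kPa.
Final effective stress: σ'_f = 54.506 + 116 = 170.51 kPa.
σ'_f = 170.51 > σ'_p = 76.6 kPa, so the stress path crosses the preconsolidation pressure — recompression up to σ'_p, then virgin compression beyond:
S_c = H/(1+e₀)·[C_r·log₁₀(σ'_p/σ'_0) + C_c·log₁₀(σ'_f/σ'_p)]
    = 2.8/2.25 × [0.085×log₁₀(76.6/54.506) + 0.44×log₁₀(170.51/76.6)]
    = 1.2444 × [0.012562 + 0.15291] = 0.2059 m

S_c ≈ 0.206 m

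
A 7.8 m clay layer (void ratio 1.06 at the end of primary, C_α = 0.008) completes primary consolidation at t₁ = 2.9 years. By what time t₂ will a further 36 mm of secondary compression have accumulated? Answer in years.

S_s = C_α·H/(1+e_p)·log₁₀(t₂/t₁) ⇒ log₁₀(t₂/t₁) = S_s·(1+e_p)/(C_α·H).
log₁₀(t₂/t₁) = 0.036 × (1+1.06) / (0.008×7.8) = 1.188
t₂ = t₁ × 10^1.188 = 2.9 × 15.43 = 44.76 years

t₂ ≈ 44.8 years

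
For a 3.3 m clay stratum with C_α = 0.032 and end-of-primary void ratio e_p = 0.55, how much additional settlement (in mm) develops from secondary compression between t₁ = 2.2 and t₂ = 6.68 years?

Secondary compression: S_s = C_α·H/(1+e_p)·log₁₀(t₂/t₁)
S_s = 0.032×3.3/(1+0.55)×log₁₀(6.68/2.2)
    = 0.06813 × 0.4824 = 0.03286 m

S_s ≈ 32.9 mm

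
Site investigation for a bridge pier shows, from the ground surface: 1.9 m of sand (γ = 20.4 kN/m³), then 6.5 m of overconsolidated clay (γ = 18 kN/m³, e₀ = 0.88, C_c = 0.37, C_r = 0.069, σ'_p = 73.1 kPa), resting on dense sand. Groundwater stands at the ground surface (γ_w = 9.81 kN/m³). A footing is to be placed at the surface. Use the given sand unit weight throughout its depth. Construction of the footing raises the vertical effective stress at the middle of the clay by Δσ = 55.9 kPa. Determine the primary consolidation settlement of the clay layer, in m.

S_c ≈ 0.235 m

Mid-depth of clay below the ground surface: z = 1.9 + 6.5/2 = 5.15 m.
Total vertical stress at mid-clay: σ_v = 20.4×1.9 + 18×3.25 = 97.26 kPa.
Pore pressure: u = 9.81×(5.15 − 0) = 50.522 kPa.
Initial effective stress: σ'_0 = σ_v − u = 97.26 − 50.522 = 46.738 kPa.
Final effective stress: σ'_f = 46.738 + 55.9 = 102.64 kPa.
σ'_f = 102.64 > σ'_p = 73.1 kPa, so the stress path crosses the preconsolidation pressure — recompression up to σ'_p, then virgin compression beyond:
S_c = H/(1+e₀)·[C_r·log₁₀(σ'_p/σ'_0) + C_c·log₁₀(σ'_f/σ'_p)]
    = 6.5/1.88 × [0.069×log₁₀(73.1/46.738) + 0.37×log₁₀(102.64/73.1)]
    = 3.4574 × [0.013403 + 0.054538] = 0.2349 m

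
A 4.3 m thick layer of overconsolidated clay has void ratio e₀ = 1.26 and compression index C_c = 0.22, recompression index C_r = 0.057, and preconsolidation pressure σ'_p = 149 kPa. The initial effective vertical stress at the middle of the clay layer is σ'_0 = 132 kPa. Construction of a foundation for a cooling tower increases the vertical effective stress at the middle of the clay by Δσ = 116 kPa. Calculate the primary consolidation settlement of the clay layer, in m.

S_c ≈ 0.0983 m

Final effective stress: σ'_f = 132 + 116 = 248 kPa.
σ'_f = 248 > σ'_p = 149 kPa, so the stress path crosses the preconsolidation pressure — recompression up to σ'_p, then virgin compression beyond:
S_c = H/(1+e₀)·[C_r·log₁₀(σ'_p/σ'_0) + C_c·log₁₀(σ'_f/σ'_p)]
    = 4.3/2.26 × [0.057×log₁₀(149/132) + 0.22×log₁₀(248/149)]
    = 1.9027 × [0.0029989 + 0.048678] = 0.09833 m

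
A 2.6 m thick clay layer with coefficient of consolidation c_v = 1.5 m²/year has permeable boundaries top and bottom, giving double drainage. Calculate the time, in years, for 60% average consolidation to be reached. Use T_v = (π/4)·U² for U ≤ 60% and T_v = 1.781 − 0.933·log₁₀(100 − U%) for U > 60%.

t ≈ 0.319 years

Drainage path length: H_d = H/2 = 1.3 m (double drainage).
U ≤ 60%: T_v = (π/4)·U² = (π/4)×0.6² = 0.28274.
t = T_v·H_d²/c_v = 0.28274×1.3²/1.5 = 0.3186 years.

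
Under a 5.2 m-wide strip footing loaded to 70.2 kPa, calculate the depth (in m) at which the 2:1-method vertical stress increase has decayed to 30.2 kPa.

z ≈ 6.89 m

2:1 spreading — at depth z the loaded area has grown by z in each plan dimension:
qB/(B+z) = Δσ_z ⇒ z = qB/Δσ_z − B = 70.2×5.2/30.2 − 5.2 = 6.887 m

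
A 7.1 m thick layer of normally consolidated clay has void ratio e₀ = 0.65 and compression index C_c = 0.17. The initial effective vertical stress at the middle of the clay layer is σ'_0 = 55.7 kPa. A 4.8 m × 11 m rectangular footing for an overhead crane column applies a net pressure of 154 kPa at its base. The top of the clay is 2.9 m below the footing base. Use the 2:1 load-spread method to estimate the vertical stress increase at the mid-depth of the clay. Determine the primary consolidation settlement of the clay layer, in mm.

Mid-depth of clay below the footing base: z = 2.9 + 7.1/2 = 6.45 m.
Stress increase at mid-clay by the 2:1 spreading method:
Δσ = qBL/((B+z)(L+z)) = 154×4.8×11/((4.8+6.45)(11+6.45)) = 41.42 kPa
Final effective stress: σ'_f = σ'_0 + Δσ = 55.7 + 41.42 = 97.12 kPa.
Normally consolidated clay, so the full stress increment lies on the virgin compression line:
S_c = C_c·H/(1+e₀)·log₁₀(σ'_f/σ'_0) = 0.17×7.1/(1+0.65)×log₁₀(97.12/55.7)
    = 0.73152 × 0.24145 = 0.1766 m

S_c ≈ 177 mm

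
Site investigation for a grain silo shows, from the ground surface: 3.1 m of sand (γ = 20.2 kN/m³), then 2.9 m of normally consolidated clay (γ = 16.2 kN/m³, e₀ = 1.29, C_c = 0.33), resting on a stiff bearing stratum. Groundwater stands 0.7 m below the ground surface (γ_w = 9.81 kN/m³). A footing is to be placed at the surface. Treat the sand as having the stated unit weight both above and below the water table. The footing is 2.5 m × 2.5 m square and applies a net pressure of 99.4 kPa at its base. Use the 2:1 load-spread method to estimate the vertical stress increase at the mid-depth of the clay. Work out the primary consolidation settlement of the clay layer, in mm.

Mid-depth of clay below the ground surface: z = 3.1 + 2.9/2 = 4.55 m.
Total vertical stress at mid-clay: σ_v = 20.2×3.1 + 16.2×1.45 = 86.11 kPa.
Pore pressure: u = 9.81×(4.55 − 0.7) = 37.769 kPa.
Initial effective stress: σ'_0 = σ_v − u = 86.11 − 37.769 = 48.341 kPa.
Stress increase at mid-clay by the 2:1 spreading method:
Δσ = qBL/((B+z)(L+z)) = 99.4×2.5×2.5/((2.5+4.55)(2.5+4.55)) = 12.499 kPa
Final effective stress: σ'_f = σ'_0 + Δσ = 48.341 + 12.499 = 60.84 kPa.
Normally consolidated clay, so the full stress increment lies on the virgin compression line:
S_c = C_c·H/(1+e₀)·log₁₀(σ'_f/σ'_0) = 0.33×2.9/(1+1.29)×log₁₀(60.84/48.341)
    = 0.4179 × 0.099874 = 0.04174 m

S_c ≈ 41.7 mm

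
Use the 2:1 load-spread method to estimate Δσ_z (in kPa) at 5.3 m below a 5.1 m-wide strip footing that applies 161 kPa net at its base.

Δσ_z ≈ 79 kPa

By the 2:1 method the load spreads at 1 horizontal : 2 vertical, so at depth z the loaded area has grown by z in each plan dimension:
Δσ = qB/(B+z) = 161×5.1/(5.1+5.3) = 78.952 kPa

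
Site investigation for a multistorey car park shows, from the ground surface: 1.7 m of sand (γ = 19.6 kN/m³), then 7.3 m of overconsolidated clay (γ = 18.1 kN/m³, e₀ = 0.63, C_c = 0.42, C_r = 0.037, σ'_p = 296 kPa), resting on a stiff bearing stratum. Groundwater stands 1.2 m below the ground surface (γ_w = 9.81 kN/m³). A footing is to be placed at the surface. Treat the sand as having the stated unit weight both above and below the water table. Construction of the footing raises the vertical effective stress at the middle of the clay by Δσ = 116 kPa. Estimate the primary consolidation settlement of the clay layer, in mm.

Mid-depth of clay below the ground surface: z = 1.7 + 7.3/2 = 5.35 m.
Total vertical stress at mid-clay: σ_v = 19.6×1.7 + 18.1×3.65 = 99.385 kPa.
Pore pressure: u = 9.81×(5.35 − 1.2) = 40.712 kPa.
Initial effective stress: σ'_0 = σ_v − u = 99.385 − 40.712 = 58.673 kPa.
Final effective stress: σ'_f = 58.673 + 116 = 174.67 kPa.
σ'_f = 174.67 ≤ σ'_p = 296 kPa, so the clay remains overconsolidated and only the recompression index applies:
S_c = C_r·H/(1+e₀)·log₁₀(σ'_f/σ'_0) = 0.037×7.3/1.63×log₁₀(174.67/58.673)
    = 0.1657 × 0.47378 = 0.07851 m

S_c ≈ 78.5 mm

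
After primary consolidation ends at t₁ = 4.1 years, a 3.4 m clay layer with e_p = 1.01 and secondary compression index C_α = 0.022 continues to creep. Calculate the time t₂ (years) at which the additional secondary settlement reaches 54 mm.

S_s = C_α·H/(1+e_p)·log₁₀(t₂/t₁) ⇒ log₁₀(t₂/t₁) = S_s·(1+e_p)/(C_α·H).
log₁₀(t₂/t₁) = 0.054 × (1+1.01) / (0.022×3.4) = 1.451
t₂ = t₁ × 10^1.451 = 4.1 × 28.25 = 115.8 years

t₂ ≈ 116 years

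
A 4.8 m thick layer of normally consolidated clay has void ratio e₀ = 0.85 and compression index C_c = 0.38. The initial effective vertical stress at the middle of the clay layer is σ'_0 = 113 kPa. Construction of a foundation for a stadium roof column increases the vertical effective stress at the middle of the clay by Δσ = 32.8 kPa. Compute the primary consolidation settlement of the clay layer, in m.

Final effective stress: σ'_f = σ'_0 + Δσ = 113 + 32.8 = 145.8 kPa.
Normally consolidated clay, so the full stress increment lies on the virgin compression line:
S_c = C_c·H/(1+e₀)·log₁₀(σ'_f/σ'_0) = 0.38×4.8/(1+0.85)×log₁₀(145.8/113)
    = 0.98595 × 0.11068 = 0.1091 m

S_c ≈ 0.109 m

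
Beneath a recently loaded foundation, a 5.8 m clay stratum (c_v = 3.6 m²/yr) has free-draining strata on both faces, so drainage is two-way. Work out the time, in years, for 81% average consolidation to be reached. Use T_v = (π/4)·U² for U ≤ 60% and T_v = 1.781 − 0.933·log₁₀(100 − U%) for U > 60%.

Drainage path length: H_d = H/2 = 2.9 m (double drainage).
U > 60%: T_v = 1.781 − 0.933·log₁₀(100 − 81) = 0.58792.
t = T_v·H_d²/c_v = 0.58792×2.9²/3.6 = 1.373 years.

t ≈ 1.37 years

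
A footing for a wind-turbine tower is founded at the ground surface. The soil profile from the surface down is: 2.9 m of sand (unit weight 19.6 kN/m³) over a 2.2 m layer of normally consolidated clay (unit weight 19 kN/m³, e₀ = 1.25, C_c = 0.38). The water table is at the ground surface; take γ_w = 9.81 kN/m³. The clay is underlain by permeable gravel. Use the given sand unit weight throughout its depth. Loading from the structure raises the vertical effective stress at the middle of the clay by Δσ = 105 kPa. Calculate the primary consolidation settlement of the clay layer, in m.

S_c ≈ 0.212 m

Mid-depth of clay below the ground surface: z = 2.9 + 2.2/2 = 4 m.
Total vertical stress at mid-clay: σ_v = 19.6×2.9 + 19×1.1 = 77.74 kPa.
Pore pressure: u = 9.81×(4 − 0) = 39.24 kPa.
Initial effective stress: σ'_0 = σ_v − u = 77.74 − 39.24 = 38.5 kPa.
Final effective stress: σ'_f = σ'_0 + Δσ = 38.5 + 105 = 143.5 kPa.
Normally consolidated clay, so the full stress increment lies on the virgin compression line:
S_c = C_c·H/(1+e₀)·log₁₀(σ'_f/σ'_0) = 0.38×2.2/(1+1.25)×log₁₀(143.5/38.5)
    = 0.37156 × 0.57139 = 0.2123 m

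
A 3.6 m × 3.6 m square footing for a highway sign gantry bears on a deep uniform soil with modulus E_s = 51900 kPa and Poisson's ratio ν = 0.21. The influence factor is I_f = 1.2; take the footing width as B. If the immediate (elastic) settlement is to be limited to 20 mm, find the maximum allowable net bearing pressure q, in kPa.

S_e = q·B·(1−ν²)/E_s · I_f  ⇒  q = S_e·E_s / (B·(1−ν²)·I_f).
q = 0.02 × 51900 / (3.6 × 0.9559 × 1.2) = 251.4 kPa

q ≈ 251 kPa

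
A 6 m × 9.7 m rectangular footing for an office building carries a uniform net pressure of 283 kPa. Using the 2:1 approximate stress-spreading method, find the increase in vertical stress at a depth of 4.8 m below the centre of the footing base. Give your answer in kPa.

Δσ_z ≈ 105 kPa

By the 2:1 method the load spreads at 1 horizontal : 2 vertical, so at depth z the loaded area has grown by z in each plan dimension:
Δσ = qBL/((B+z)(L+z)) = 283×6×9.7/((6+4.8)(9.7+4.8)) = 105.18 kPa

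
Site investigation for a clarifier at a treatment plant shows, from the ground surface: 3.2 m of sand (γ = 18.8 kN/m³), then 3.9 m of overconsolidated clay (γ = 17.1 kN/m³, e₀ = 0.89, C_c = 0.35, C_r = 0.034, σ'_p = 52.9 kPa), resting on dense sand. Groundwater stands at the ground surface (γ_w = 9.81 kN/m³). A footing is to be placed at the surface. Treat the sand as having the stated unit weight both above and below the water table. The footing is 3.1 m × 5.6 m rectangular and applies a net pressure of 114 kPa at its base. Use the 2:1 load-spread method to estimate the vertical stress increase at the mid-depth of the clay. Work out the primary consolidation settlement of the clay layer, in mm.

Mid-depth of clay below the ground surface: z = 3.2 + 3.9/2 = 5.15 m.
Total vertical stress at mid-clay: σ_v = 18.8×3.2 + 17.1×1.95 = 93.505 kPa.
Pore pressure: u = 9.81×(5.15 − 0) = 50.522 kPa.
Initial effective stress: σ'_0 = σ_v − u = 93.505 − 50.522 = 42.983 kPa.
Stress increase at mid-clay by the 2:1 spreading method:
Δσ = qBL/((B+z)(L+z)) = 114×3.1×5.6/((3.1+5.15)(5.6+5.15)) = 22.315 kPa
Final effective stress: σ'_f = 42.983 + 22.315 = 65.298 kPa.
σ'_f = 65.298 > σ'_p = 52.9 kPa, so the stress path crosses the preconsolidation pressure — recompression up to σ'_p, then virgin compression beyond:
S_c = H/(1+e₀)·[C_r·log₁₀(σ'_p/σ'_0) + C_c·log₁₀(σ'_f/σ'_p)]
    = 3.9/1.89 × [0.034×log₁₀(52.9/42.983) + 0.35×log₁₀(65.298/52.9)]
    = 2.0635 × [0.0030654 + 0.032005] = 0.07237 m

S_c ≈ 72.4 mm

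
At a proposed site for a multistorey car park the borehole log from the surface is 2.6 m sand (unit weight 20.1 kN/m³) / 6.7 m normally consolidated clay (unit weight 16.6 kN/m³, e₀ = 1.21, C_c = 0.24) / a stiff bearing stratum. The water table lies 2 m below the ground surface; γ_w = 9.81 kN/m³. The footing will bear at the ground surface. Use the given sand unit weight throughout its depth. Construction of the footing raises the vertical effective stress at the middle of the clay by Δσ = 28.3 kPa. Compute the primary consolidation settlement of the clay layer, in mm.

S_c ≈ 108 mm

Mid-depth of clay below the ground surface: z = 2.6 + 6.7/2 = 5.95 m.
Total vertical stress at mid-clay: σ_v = 20.1×2.6 + 16.6×3.35 = 107.87 kPa.
Pore pressure: u = 9.81×(5.95 − 2) = 38.75 kPa.
Initial effective stress: σ'_0 = σ_v − u = 107.87 − 38.75 = 69.12 kPa.
Final effective stress: σ'_f = σ'_0 + Δσ = 69.12 + 28.3 = 97.42 kPa.
Normally consolidated clay, so the full stress increment lies on the virgin compression line:
S_c = C_c·H/(1+e₀)·log₁₀(σ'_f/σ'_0) = 0.24×6.7/(1+1.21)×log₁₀(97.42/69.12)
    = 0.7276 × 0.14904 = 0.1084 m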